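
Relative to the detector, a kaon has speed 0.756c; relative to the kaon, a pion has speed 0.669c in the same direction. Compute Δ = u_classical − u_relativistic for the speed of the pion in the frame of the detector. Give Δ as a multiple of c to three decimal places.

Δ = 0.479c

Galilean: u_cl = 0.669 + 0.756 = 1.4250.
Relativistic: u_rel = (0.669 + 0.756) / (1 + 0.669·0.756) = 1.4250/1.5058 = 0.9464.
Δ = 1.4250 − 0.9464 = 0.4786.
(The classical prediction exceeds c; the relativistic result does not.)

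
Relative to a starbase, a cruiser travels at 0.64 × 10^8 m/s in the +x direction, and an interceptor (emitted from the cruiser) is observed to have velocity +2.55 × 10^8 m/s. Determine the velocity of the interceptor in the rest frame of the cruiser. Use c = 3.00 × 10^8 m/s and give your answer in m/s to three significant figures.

+2.33 × 10^8 m/s

v = 0.213c, u = 0.850c.
Invert the composition law: u' = (u − v)/(1 − uv/c²).
u' = (0.850 − 0.213) / (1 − (0.850)(0.213)) = 0.6367/0.8187 = 0.7777.
u' = 0.7777 × 3.00 × 10^8 m/s.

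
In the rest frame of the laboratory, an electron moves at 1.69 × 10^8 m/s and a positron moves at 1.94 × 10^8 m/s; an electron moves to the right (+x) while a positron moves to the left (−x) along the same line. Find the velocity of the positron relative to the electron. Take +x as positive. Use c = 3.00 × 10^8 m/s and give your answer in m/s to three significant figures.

-2.66 × 10^8 m/s

β_A = 0.563, β_B = -0.647 (dividing each by c = 3.00 × 10^8 m/s).
Transform to A's frame with the inverse velocity-addition law: u' = (u − v)/(1 − uv/c²), taking u = β_B and v = β_A.
u' = (-0.647 − 0.563) / (1 − (0.563)(-0.647)) = -1.2100/1.3643 = -0.8869.
u' = -0.8869 × 3.00 × 10^8 m/s.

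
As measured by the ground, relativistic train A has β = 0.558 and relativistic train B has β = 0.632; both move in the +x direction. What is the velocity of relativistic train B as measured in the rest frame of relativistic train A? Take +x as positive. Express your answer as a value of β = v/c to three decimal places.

β = +0.114

β_A = 0.558, β_B = 0.632.
Transform to A's frame with the inverse velocity-addition law: u' = (u − v)/(1 − uv/c²), taking u = β_B and v = β_A.
u' = (0.632 − 0.558) / (1 − (0.558)(0.632)) = 0.0740/0.6473 = 0.1143.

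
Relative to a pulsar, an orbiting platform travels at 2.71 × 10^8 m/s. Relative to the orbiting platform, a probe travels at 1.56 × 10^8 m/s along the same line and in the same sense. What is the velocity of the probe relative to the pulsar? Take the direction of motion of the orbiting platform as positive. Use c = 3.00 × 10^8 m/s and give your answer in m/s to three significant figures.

In units of c (dividing by 3.00 × 10^8 m/s): v = 0.903, u' = 0.520.
u = (u' + v)/(1 + u'v/c²):
u = (0.520 + 0.903) / (1 + 0.520·0.903) = 1.4233/1.4697 = 0.9684
(Galilean addition would give +1.423c, exceeding c.)
Converting back: u = 0.9684 × 3.00 × 10^8 m/s.

2.91 × 10^8 m/s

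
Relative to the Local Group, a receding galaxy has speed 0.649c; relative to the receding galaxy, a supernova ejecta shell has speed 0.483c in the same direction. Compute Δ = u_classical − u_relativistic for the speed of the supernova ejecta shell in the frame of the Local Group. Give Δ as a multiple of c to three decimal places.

Δ = 0.270c

Galilean: u_cl = 0.483 + 0.649 = 1.1320.
Relativistic: u_rel = (0.483 + 0.649) / (1 + 0.483·0.649) = 1.1320/1.3135 = 0.8618.
Δ = 1.1320 − 0.8618 = 0.2702.
(The classical prediction exceeds c; the relativistic result does not.)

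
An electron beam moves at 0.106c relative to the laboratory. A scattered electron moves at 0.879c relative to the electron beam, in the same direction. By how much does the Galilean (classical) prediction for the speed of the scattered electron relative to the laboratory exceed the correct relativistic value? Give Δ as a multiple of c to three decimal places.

Galilean: u_cl = 0.879 + 0.106 = 0.9850.
Relativistic: u_rel = (0.879 + 0.106) / (1 + 0.879·0.106) = 0.9850/1.0932 = 0.9010.
Δ = 0.9850 − 0.9010 = 0.0840.

Δ = 0.084c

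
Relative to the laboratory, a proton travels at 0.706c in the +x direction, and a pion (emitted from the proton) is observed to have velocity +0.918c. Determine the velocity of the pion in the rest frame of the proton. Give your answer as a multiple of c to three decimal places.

Invert the composition law: u' = (u − v)/(1 − uv/c²).
u' = (0.918 − 0.706) / (1 − (0.918)(0.706)) = 0.2120/0.3519 = 0.6025.

+0.602c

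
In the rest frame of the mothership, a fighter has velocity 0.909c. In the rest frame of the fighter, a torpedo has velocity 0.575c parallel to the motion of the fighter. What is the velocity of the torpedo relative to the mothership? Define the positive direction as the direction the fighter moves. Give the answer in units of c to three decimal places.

With v = 0.909 and u' = 0.575 (in units of c),
u = (u' + v)/(1 + u'v/c²):
u = (0.575 + 0.909) / (1 + 0.575·0.909) = 1.4840/1.5227 = 0.9746
(Galilean addition would give +1.484c, exceeding c.)

0.975c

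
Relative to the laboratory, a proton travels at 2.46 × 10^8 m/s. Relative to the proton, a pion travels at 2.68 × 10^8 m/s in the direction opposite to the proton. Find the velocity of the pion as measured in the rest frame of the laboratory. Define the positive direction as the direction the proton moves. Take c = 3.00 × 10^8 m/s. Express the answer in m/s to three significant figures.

-8.23 × 10^7 m/s

In units of c (dividing by 3.00 × 10^8 m/s): v = 0.820, u' = -0.893.
u = (u' + v)/(1 + u'v/c²):
u = (-0.893 + 0.820) / (1 + (-0.893)·0.820) = -0.0733/0.2675 = -0.2742
(Galilean addition would give -0.073c.)
Converting back: u = -0.2742 × 3.00 × 10^8 m/s.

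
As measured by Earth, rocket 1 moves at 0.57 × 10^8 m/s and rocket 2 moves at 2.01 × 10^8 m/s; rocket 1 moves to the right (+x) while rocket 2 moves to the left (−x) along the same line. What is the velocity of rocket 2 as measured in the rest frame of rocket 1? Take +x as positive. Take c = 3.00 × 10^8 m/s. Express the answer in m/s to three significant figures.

β_A = 0.190, β_B = -0.670 (dividing each by c = 3.00 × 10^8 m/s).
Transform to A's frame with the inverse velocity-addition law: u' = (u − v)/(1 − uv/c²), taking u = β_B and v = β_A.
u' = (-0.670 − 0.190) / (1 − (0.190)(-0.670)) = -0.8600/1.1273 = -0.7629.
u' = -0.7629 × 3.00 × 10^8 m/s.

-2.29 × 10^8 m/s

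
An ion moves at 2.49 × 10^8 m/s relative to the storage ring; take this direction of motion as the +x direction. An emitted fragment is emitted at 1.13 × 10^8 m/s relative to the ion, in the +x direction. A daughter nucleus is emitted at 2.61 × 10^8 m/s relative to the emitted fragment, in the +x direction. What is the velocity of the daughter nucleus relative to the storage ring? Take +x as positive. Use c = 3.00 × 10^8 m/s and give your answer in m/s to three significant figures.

Apply u = (u' + v)/(1 + u'v/c²) successively, working outward toward the storage ring.
(Dividing each given speed by c = 3.00 × 10^8 m/s to work in units of c.)
Start: velocity of the ion relative to the storage ring = 0.8300c.
Compose with the emitted fragment (u' = 0.377 in the ion frame): u_1 = (0.377 + 0.830) / (1 + 0.377·0.830) = 1.2067/1.3126 = 0.9193.
Compose with the daughter nucleus (u' = 0.870 in the emitted fragment frame): u_2 = (0.870 + 0.919) / (1 + 0.870·0.919) = 1.7893/1.7998 = 0.9942.
So u = 0.9942 × 3.00 × 10^8 m/s.

2.98 × 10^8 m/s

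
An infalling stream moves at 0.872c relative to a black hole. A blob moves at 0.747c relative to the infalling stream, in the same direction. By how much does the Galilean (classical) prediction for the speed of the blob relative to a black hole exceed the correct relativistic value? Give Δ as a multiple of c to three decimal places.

Δ = 0.639c

Galilean: u_cl = 0.747 + 0.872 = 1.6190.
Relativistic: u_rel = (0.747 + 0.872) / (1 + 0.747·0.872) = 1.6190/1.6514 = 0.9804.
Δ = 1.6190 − 0.9804 = 0.6386.
(The classical prediction exceeds c; the relativistic result does not.)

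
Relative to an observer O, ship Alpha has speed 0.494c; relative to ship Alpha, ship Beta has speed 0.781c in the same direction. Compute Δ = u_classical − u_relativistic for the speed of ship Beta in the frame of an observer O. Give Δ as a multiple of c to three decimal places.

Galilean: u_cl = 0.781 + 0.494 = 1.2750.
Relativistic: u_rel = (0.781 + 0.494) / (1 + 0.781·0.494) = 1.2750/1.3858 = 0.9200.
Δ = 1.2750 − 0.9200 = 0.3550.
(The classical prediction exceeds c; the relativistic result does not.)

Δ = 0.355c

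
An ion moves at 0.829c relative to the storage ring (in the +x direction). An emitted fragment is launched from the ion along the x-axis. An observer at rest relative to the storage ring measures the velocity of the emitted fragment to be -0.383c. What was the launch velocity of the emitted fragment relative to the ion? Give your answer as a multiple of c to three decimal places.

Invert the composition law: u' = (u − v)/(1 − uv/c²).
u' = (-0.383 − 0.829) / (1 − (-0.383)(0.829)) = -1.2120/1.3175 = -0.9199.

-0.920c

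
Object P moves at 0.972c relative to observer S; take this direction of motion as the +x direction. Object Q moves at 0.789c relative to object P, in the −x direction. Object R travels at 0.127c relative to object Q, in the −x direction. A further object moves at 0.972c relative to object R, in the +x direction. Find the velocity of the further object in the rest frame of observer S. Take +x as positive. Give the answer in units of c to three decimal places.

Apply u = (u' + v)/(1 + u'v/c²) successively, working outward toward observer S.
Start: velocity of object P relative to observer S = 0.9720c.
Compose with object Q (u' = -0.789 in object P frame): u_1 = (-0.789 + 0.972) / (1 + (-0.789)·0.972) = 0.1830/0.2331 = 0.7851.
Compose with object R (u' = -0.127 in object Q frame): u_2 = (-0.127 + 0.785) / (1 + (-0.127)·0.785) = 0.6581/0.9003 = 0.7310.
Compose with the further object (u' = 0.972 in object R frame): u_3 = (0.972 + 0.731) / (1 + 0.972·0.731) = 1.7030/1.7105 = 0.9956.

+0.996c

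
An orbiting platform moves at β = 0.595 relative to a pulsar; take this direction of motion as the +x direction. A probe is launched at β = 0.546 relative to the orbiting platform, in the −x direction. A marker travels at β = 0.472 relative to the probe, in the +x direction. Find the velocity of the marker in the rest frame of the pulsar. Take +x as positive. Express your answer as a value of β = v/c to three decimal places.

β = +0.527

Apply u = (u' + v)/(1 + u'v/c²) successively, working outward toward the pulsar.
Start: velocity of the orbiting platform relative to the pulsar = 0.5950c.
Compose with the probe (u' = -0.546 in the orbiting platform frame): u_1 = (-0.546 + 0.595) / (1 + (-0.546)·0.595) = 0.0490/0.6751 = 0.0726.
Compose with the marker (u' = 0.472 in the probe frame): u_2 = (0.472 + 0.073) / (1 + 0.472·0.073) = 0.5446/1.0343 = 0.5265.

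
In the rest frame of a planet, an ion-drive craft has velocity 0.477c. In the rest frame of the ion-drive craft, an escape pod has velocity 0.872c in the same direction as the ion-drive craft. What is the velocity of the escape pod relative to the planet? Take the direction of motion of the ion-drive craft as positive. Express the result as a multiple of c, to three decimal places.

0.953c

With v = 0.477 and u' = 0.872 (in units of c),
u = (u' + v)/(1 + u'v/c²):
u = (0.872 + 0.477) / (1 + 0.872·0.477) = 1.3490/1.4159 = 0.9527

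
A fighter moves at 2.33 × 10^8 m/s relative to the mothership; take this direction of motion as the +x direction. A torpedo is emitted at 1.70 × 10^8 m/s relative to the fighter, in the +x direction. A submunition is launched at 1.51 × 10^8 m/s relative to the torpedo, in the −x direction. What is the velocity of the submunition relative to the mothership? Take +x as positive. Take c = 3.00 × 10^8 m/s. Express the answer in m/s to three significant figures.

+2.43 × 10^8 m/s

Apply u = (u' + v)/(1 + u'v/c²) successively, working outward toward the mothership.
(Dividing each given speed by c = 3.00 × 10^8 m/s to work in units of c.)
Start: velocity of the fighter relative to the mothership = 0.7767c.
Compose with the torpedo (u' = 0.567 in the fighter frame): u_1 = (0.567 + 0.777) / (1 + 0.567·0.777) = 1.3433/1.4401 = 0.9328.
Compose with the submunition (u' = -0.503 in the torpedo frame): u_2 = (-0.503 + 0.933) / (1 + (-0.503)·0.933) = 0.4295/0.5305 = 0.8096.
So u = 0.8096 × 3.00 × 10^8 m/s.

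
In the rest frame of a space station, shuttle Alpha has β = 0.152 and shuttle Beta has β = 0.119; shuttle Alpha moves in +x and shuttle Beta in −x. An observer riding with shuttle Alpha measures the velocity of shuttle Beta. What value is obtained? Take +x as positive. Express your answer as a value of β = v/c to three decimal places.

β = -0.266

β_A = 0.152, β_B = -0.119.
Transform to A's frame with the inverse velocity-addition law: u' = (u − v)/(1 − uv/c²), taking u = β_B and v = β_A.
u' = (-0.119 − 0.152) / (1 − (0.152)(-0.119)) = -0.2710/1.0181 = -0.2662.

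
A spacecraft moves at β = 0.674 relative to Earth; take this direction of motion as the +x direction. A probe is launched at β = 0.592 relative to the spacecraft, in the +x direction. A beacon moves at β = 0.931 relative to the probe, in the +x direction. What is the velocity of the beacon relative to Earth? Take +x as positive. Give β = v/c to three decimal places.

β = 0.996

Apply u = (u' + v)/(1 + u'v/c²) successively, working outward toward Earth.
Start: velocity of the spacecraft relative to Earth = 0.6740c.
Compose with the probe (u' = 0.592 in the spacecraft frame): u_1 = (0.592 + 0.674) / (1 + 0.592·0.674) = 1.2660/1.3990 = 0.9049.
Compose with the beacon (u' = 0.931 in the probe frame): u_2 = (0.931 + 0.905) / (1 + 0.931·0.905) = 1.8359/1.8425 = 0.9964.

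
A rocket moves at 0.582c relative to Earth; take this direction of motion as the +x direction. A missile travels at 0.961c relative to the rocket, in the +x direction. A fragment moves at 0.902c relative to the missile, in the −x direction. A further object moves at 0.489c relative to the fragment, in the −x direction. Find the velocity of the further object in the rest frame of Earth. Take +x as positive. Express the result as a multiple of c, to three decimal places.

+0.542c

Apply u = (u' + v)/(1 + u'v/c²) successively, working outward toward Earth.
Start: velocity of the rocket relative to Earth = 0.5820c.
Compose with the missile (u' = 0.961 in the rocket frame): u_1 = (0.961 + 0.582) / (1 + 0.961·0.582) = 1.5430/1.5593 = 0.9895.
Compose with the fragment (u' = -0.902 in the missile frame): u_2 = (-0.902 + 0.990) / (1 + (-0.902)·0.990) = 0.0875/0.1074 = 0.8149.
Compose with the further object (u' = -0.489 in the fragment frame): u_3 = (-0.489 + 0.815) / (1 + (-0.489)·0.815) = 0.3259/0.6015 = 0.5418.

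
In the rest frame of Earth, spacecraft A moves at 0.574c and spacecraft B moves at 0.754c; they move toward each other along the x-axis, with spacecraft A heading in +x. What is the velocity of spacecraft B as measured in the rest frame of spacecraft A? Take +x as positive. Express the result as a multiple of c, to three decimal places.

β_A = 0.574, β_B = -0.754.
Transform to A's frame with the inverse velocity-addition law: u' = (u − v)/(1 − uv/c²), taking u = β_B and v = β_A.
u' = (-0.754 − 0.574) / (1 − (0.574)(-0.754)) = -1.3280/1.4328 = -0.9269.

-0.927c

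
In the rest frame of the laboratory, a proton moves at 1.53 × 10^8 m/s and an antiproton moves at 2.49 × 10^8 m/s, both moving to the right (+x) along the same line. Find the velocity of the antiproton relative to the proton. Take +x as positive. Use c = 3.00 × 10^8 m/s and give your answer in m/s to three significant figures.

β_A = 0.510, β_B = 0.830 (dividing each by c = 3.00 × 10^8 m/s).
Transform to A's frame with the inverse velocity-addition law: u' = (u − v)/(1 − uv/c²), taking u = β_B and v = β_A.
u' = (0.830 − 0.510) / (1 − (0.510)(0.830)) = 0.3200/0.5767 = 0.5549.
u' = 0.5549 × 3.00 × 10^8 m/s.

+1.66 × 10^8 m/s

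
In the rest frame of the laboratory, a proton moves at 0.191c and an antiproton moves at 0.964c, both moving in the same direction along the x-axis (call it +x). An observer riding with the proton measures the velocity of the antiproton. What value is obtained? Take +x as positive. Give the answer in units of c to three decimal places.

+0.947c

β_A = 0.191, β_B = 0.964.
Transform to A's frame with the inverse velocity-addition law: u' = (u − v)/(1 − uv/c²), taking u = β_B and v = β_A.
u' = (0.964 − 0.191) / (1 − (0.191)(0.964)) = 0.7730/0.8159 = 0.9474.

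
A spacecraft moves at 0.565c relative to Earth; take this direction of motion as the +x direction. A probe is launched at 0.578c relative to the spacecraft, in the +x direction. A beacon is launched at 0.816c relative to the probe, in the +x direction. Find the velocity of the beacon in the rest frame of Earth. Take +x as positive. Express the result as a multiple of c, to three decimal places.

Apply u = (u' + v)/(1 + u'v/c²) successively, working outward toward Earth.
Start: velocity of the spacecraft relative to Earth = 0.5650c.
Compose with the probe (u' = 0.578 in the spacecraft frame): u_1 = (0.578 + 0.565) / (1 + 0.578·0.565) = 1.1430/1.3266 = 0.8616.
Compose with the beacon (u' = 0.816 in the probe frame): u_2 = (0.816 + 0.862) / (1 + 0.816·0.862) = 1.6776/1.7031 = 0.9850.

0.985c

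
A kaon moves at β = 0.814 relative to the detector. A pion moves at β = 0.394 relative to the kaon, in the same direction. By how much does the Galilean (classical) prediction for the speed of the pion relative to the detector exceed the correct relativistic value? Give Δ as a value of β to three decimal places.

Δ = 0.293

Galilean: u_cl = 0.394 + 0.814 = 1.2080.
Relativistic: u_rel = (0.394 + 0.814) / (1 + 0.394·0.814) = 1.2080/1.3207 = 0.9147.
Δ = 1.2080 − 0.9147 = 0.2933.
(The classical prediction exceeds c; the relativistic result does not.)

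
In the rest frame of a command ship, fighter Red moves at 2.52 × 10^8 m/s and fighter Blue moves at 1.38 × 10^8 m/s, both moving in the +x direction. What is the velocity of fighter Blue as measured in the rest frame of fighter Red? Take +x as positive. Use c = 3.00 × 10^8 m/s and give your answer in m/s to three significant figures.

β_A = 0.840, β_B = 0.460 (dividing each by c = 3.00 × 10^8 m/s).
Transform to A's frame with the inverse velocity-addition law: u' = (u − v)/(1 − uv/c²), taking u = β_B and v = β_A.
u' = (0.460 − 0.840) / (1 − (0.840)(0.460)) = -0.3800/0.6136 = -0.6193.
u' = -0.6193 × 3.00 × 10^8 m/s.

-1.86 × 10^8 m/s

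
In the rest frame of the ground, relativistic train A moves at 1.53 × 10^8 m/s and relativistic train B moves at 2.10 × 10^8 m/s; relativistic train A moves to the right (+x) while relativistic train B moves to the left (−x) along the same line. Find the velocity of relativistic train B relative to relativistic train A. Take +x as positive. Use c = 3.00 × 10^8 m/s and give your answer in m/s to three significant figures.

β_A = 0.510, β_B = -0.700 (dividing each by c = 3.00 × 10^8 m/s).
Transform to A's frame with the inverse velocity-addition law: u' = (u − v)/(1 − uv/c²), taking u = β_B and v = β_A.
u' = (-0.700 − 0.510) / (1 − (0.510)(-0.700)) = -1.2100/1.3570 = -0.8917.
u' = -0.8917 × 3.00 × 10^8 m/s.

-2.68 × 10^8 m/s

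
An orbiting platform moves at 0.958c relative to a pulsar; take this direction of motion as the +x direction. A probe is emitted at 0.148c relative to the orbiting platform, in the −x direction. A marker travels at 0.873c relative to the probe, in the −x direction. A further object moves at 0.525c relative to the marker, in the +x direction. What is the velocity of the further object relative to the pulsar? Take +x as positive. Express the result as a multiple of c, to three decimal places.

+0.766c

Apply u = (u' + v)/(1 + u'v/c²) successively, working outward toward the pulsar.
Start: velocity of the orbiting platform relative to the pulsar = 0.9580c.
Compose with the probe (u' = -0.148 in the orbiting platform frame): u_1 = (-0.148 + 0.958) / (1 + (-0.148)·0.958) = 0.8100/0.8582 = 0.9438.
Compose with the marker (u' = -0.873 in the probe frame): u_2 = (-0.873 + 0.944) / (1 + (-0.873)·0.944) = 0.0708/0.1760 = 0.4023.
Compose with the further object (u' = 0.525 in the marker frame): u_3 = (0.525 + 0.402) / (1 + 0.525·0.402) = 0.9273/1.2112 = 0.7656.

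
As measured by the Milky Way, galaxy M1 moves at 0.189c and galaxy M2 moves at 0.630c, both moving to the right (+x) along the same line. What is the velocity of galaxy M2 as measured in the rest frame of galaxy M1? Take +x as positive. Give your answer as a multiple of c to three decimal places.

+0.501c

β_A = 0.189, β_B = 0.630.
Transform to A's frame with the inverse velocity-addition law: u' = (u − v)/(1 − uv/c²), taking u = β_B and v = β_A.
u' = (0.630 − 0.189) / (1 − (0.189)(0.630)) = 0.4410/0.8809 = 0.5006.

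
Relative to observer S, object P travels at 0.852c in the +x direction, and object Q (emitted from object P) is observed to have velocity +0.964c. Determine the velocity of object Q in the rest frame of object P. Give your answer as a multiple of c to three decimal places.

Invert the composition law: u' = (u − v)/(1 − uv/c²).
u' = (0.964 − 0.852) / (1 − (0.964)(0.852)) = 0.1120/0.1787 = 0.6268.

+0.627c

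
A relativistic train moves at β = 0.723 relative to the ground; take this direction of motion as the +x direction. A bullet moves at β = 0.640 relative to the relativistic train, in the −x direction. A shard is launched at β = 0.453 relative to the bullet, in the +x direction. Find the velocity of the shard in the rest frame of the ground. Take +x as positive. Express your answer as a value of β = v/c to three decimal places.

Apply u = (u' + v)/(1 + u'v/c²) successively, working outward toward the ground.
Start: velocity of the relativistic train relative to the ground = 0.7230c.
Compose with the bullet (u' = -0.640 in the relativistic train frame): u_1 = (-0.640 + 0.723) / (1 + (-0.640)·0.723) = 0.0830/0.5373 = 0.1545.
Compose with the shard (u' = 0.453 in the bullet frame): u_2 = (0.453 + 0.154) / (1 + 0.453·0.154) = 0.6075/1.0700 = 0.5678.

β = +0.568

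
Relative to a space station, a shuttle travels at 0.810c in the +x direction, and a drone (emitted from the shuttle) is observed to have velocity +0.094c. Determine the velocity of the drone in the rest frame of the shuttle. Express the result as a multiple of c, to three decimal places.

-0.775c

Invert the composition law: u' = (u − v)/(1 − uv/c²).
u' = (0.094 − 0.810) / (1 − (0.094)(0.810)) = -0.7160/0.9239 = -0.7750.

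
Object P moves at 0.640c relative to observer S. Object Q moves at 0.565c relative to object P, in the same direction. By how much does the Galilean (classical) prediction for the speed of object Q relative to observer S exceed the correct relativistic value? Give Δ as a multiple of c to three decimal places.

Δ = 0.320c

Galilean: u_cl = 0.565 + 0.640 = 1.2050.
Relativistic: u_rel = (0.565 + 0.640) / (1 + 0.565·0.640) = 1.2050/1.3616 = 0.8850.
Δ = 1.2050 − 0.8850 = 0.3200.
(The classical prediction exceeds c; the relativistic result does not.)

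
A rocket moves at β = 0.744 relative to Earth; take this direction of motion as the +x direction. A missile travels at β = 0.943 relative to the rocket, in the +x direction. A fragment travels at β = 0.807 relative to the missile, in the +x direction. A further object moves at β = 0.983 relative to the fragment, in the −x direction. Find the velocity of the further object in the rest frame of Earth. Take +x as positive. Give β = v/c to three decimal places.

Apply u = (u' + v)/(1 + u'v/c²) successively, working outward toward Earth.
Start: velocity of the rocket relative to Earth = 0.7440c.
Compose with the missile (u' = 0.943 in the rocket frame): u_1 = (0.943 + 0.744) / (1 + 0.943·0.744) = 1.6870/1.7016 = 0.9914.
Compose with the fragment (u' = 0.807 in the missile frame): u_2 = (0.807 + 0.991) / (1 + 0.807·0.991) = 1.7984/1.8001 = 0.9991.
Compose with the further object (u' = -0.983 in the fragment frame): u_3 = (-0.983 + 0.999) / (1 + (-0.983)·0.999) = 0.0161/0.0179 = 0.8982.

β = +0.898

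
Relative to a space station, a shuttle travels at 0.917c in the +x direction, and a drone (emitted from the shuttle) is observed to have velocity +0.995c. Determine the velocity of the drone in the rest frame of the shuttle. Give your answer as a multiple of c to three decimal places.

Invert the composition law: u' = (u − v)/(1 − uv/c²).
u' = (0.995 − 0.917) / (1 − (0.995)(0.917)) = 0.0780/0.0876 = 0.8906.

+0.891c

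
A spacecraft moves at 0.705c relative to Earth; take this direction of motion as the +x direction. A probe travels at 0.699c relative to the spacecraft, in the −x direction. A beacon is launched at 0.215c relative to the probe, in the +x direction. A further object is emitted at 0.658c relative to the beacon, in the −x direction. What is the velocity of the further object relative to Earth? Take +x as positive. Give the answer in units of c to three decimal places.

-0.507c

Apply u = (u' + v)/(1 + u'v/c²) successively, working outward toward Earth.
Start: velocity of the spacecraft relative to Earth = 0.7050c.
Compose with the probe (u' = -0.699 in the spacecraft frame): u_1 = (-0.699 + 0.705) / (1 + (-0.699)·0.705) = 0.0060/0.5072 = 0.0118.
Compose with the beacon (u' = 0.215 in the probe frame): u_2 = (0.215 + 0.012) / (1 + 0.215·0.012) = 0.2268/1.0025 = 0.2263.
Compose with the further object (u' = -0.658 in the beacon frame): u_3 = (-0.658 + 0.226) / (1 + (-0.658)·0.226) = -0.4317/0.8511 = -0.5073.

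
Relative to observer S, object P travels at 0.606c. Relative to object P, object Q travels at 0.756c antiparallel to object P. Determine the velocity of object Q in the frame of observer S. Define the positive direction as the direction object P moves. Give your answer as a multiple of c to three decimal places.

-0.277c

With v = 0.606 and u' = -0.756 (in units of c),
u = (u' + v)/(1 + u'v/c²):
u = (-0.756 + 0.606) / (1 + (-0.756)·0.606) = -0.1500/0.5419 = -0.2768
(Galilean addition would give -0.150c.)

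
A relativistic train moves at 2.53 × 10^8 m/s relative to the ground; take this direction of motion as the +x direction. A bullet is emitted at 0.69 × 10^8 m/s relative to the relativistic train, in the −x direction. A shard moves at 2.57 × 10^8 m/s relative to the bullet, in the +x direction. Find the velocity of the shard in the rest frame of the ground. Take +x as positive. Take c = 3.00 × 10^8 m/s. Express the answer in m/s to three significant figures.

Apply u = (u' + v)/(1 + u'v/c²) successively, working outward toward the ground.
(Dividing each given speed by c = 3.00 × 10^8 m/s to work in units of c.)
Start: velocity of the relativistic train relative to the ground = 0.8433c.
Compose with the bullet (u' = -0.230 in the relativistic train frame): u_1 = (-0.230 + 0.843) / (1 + (-0.230)·0.843) = 0.6133/0.8060 = 0.7609.
Compose with the shard (u' = 0.857 in the bullet frame): u_2 = (0.857 + 0.761) / (1 + 0.857·0.761) = 1.6176/1.6519 = 0.9793.
So u = 0.9793 × 3.00 × 10^8 m/s.

+2.94 × 10^8 m/s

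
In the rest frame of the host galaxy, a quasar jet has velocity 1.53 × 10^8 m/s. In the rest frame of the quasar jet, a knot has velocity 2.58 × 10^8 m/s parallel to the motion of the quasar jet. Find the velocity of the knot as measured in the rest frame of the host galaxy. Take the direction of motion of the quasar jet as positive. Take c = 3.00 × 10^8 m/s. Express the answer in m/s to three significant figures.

In units of c (dividing by 3.00 × 10^8 m/s): v = 0.510, u' = 0.860.
u = (u' + v)/(1 + u'v/c²):
u = (0.860 + 0.510) / (1 + 0.860·0.510) = 1.3700/1.4386 = 0.9523
Converting back: u = 0.9523 × 3.00 × 10^8 m/s.

2.86 × 10^8 m/s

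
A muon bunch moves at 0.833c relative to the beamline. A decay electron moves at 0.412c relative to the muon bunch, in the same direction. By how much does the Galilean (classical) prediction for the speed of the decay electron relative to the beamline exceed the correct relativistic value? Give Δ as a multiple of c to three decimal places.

Δ = 0.318c

Galilean: u_cl = 0.412 + 0.833 = 1.2450.
Relativistic: u_rel = (0.412 + 0.833) / (1 + 0.412·0.833) = 1.2450/1.3432 = 0.9269.
Δ = 1.2450 − 0.9269 = 0.3181.
(The classical prediction exceeds c; the relativistic result does not.)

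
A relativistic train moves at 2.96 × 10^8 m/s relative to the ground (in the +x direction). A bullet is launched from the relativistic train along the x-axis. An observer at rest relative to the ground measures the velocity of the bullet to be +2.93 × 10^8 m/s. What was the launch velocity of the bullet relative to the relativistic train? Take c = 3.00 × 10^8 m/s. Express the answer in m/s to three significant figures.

-8.25 × 10^7 m/s

v = 0.987c, u = 0.977c.
Invert the composition law: u' = (u − v)/(1 − uv/c²).
u' = (0.977 − 0.987) / (1 − (0.977)(0.987)) = -0.0100/0.0364 = -0.2751.
u' = -0.2751 × 3.00 × 10^8 m/s.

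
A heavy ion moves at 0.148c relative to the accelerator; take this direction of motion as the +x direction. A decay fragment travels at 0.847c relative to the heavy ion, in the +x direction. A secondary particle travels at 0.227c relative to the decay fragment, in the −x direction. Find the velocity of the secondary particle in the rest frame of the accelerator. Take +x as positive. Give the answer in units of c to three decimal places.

+0.822c

Apply u = (u' + v)/(1 + u'v/c²) successively, working outward toward the accelerator.
Start: velocity of the heavy ion relative to the accelerator = 0.1480c.
Compose with the decay fragment (u' = 0.847 in the heavy ion frame): u_1 = (0.847 + 0.148) / (1 + 0.847·0.148) = 0.9950/1.1254 = 0.8842.
Compose with the secondary particle (u' = -0.227 in the decay fragment frame): u_2 = (-0.227 + 0.884) / (1 + (-0.227)·0.884) = 0.6572/0.7993 = 0.8222.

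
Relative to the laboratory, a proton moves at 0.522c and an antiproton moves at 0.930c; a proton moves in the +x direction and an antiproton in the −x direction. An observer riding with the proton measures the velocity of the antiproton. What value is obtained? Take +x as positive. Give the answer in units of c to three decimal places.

-0.977c

β_A = 0.522, β_B = -0.930.
Transform to A's frame with the inverse velocity-addition law: u' = (u − v)/(1 − uv/c²), taking u = β_B and v = β_A.
u' = (-0.930 − 0.522) / (1 − (0.522)(-0.930)) = -1.4520/1.4855 = -0.9775.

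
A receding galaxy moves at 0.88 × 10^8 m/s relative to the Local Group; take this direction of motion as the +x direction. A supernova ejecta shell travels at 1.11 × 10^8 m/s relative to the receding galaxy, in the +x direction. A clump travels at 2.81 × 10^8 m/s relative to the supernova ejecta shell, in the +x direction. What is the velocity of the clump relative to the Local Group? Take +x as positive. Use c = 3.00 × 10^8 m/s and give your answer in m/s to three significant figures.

2.95 × 10^8 m/s

Apply u = (u' + v)/(1 + u'v/c²) successively, working outward toward the Local Group.
(Dividing each given speed by c = 3.00 × 10^8 m/s to work in units of c.)
Start: velocity of the receding galaxy relative to the Local Group = 0.2933c.
Compose with the supernova ejecta shell (u' = 0.370 in the receding galaxy frame): u_1 = (0.370 + 0.293) / (1 + 0.370·0.293) = 0.6633/1.1085 = 0.5984.
Compose with the clump (u' = 0.937 in the supernova ejecta shell frame): u_2 = (0.937 + 0.598) / (1 + 0.937·0.598) = 1.5351/1.5605 = 0.9837.
So u = 0.9837 × 3.00 × 10^8 m/s.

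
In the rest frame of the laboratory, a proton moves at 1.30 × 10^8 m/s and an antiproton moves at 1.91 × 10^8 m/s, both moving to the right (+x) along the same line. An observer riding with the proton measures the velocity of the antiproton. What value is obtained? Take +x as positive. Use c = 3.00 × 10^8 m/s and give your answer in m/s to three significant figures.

+8.42 × 10^7 m/s

β_A = 0.433, β_B = 0.637 (dividing each by c = 3.00 × 10^8 m/s).
Transform to A's frame with the inverse velocity-addition law: u' = (u − v)/(1 − uv/c²), taking u = β_B and v = β_A.
u' = (0.637 − 0.433) / (1 − (0.433)(0.637)) = 0.2033/0.7241 = 0.2808.
u' = 0.2808 × 3.00 × 10^8 m/s.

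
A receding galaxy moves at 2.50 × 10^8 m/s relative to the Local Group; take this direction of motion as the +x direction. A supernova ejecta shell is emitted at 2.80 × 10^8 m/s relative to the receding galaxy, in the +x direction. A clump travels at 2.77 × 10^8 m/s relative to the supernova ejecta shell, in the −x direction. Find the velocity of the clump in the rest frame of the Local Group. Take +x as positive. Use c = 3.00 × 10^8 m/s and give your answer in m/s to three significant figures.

Apply u = (u' + v)/(1 + u'v/c²) successively, working outward toward the Local Group.
(Dividing each given speed by c = 3.00 × 10^8 m/s to work in units of c.)
Start: velocity of the receding galaxy relative to the Local Group = 0.8333c.
Compose with the supernova ejecta shell (u' = 0.933 in the receding galaxy frame): u_1 = (0.933 + 0.833) / (1 + 0.933·0.833) = 1.7667/1.7778 = 0.9938.
Compose with the clump (u' = -0.923 in the supernova ejecta shell frame): u_2 = (-0.923 + 0.994) / (1 + (-0.923)·0.994) = 0.0704/0.0824 = 0.8542.
So u = 0.8542 × 3.00 × 10^8 m/s.

+2.56 × 10^8 m/s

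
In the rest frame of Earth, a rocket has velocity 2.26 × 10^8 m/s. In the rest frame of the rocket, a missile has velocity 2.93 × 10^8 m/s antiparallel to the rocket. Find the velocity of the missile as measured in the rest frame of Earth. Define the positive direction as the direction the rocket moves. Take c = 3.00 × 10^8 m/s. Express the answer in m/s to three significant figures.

In units of c (dividing by 3.00 × 10^8 m/s): v = 0.753, u' = -0.977.
u = (u' + v)/(1 + u'v/c²):
u = (-0.977 + 0.753) / (1 + (-0.977)·0.753) = -0.2233/0.2642 = -0.8452
(Galilean addition would give -0.223c.)
Converting back: u = -0.8452 × 3.00 × 10^8 m/s.

-2.54 × 10^8 m/s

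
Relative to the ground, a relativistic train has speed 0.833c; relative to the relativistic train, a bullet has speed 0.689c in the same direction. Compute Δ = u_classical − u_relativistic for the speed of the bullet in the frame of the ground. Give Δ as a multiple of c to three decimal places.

Galilean: u_cl = 0.689 + 0.833 = 1.5220.
Relativistic: u_rel = (0.689 + 0.833) / (1 + 0.689·0.833) = 1.5220/1.5739 = 0.9670.
Δ = 1.5220 − 0.9670 = 0.5550.
(The classical prediction exceeds c; the relativistic result does not.)

Δ = 0.555c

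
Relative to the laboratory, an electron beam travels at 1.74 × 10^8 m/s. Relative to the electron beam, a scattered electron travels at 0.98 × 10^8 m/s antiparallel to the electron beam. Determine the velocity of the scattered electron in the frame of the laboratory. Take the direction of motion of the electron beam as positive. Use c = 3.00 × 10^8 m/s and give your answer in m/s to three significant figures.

+9.38 × 10^7 m/s

In units of c (dividing by 3.00 × 10^8 m/s): v = 0.580, u' = -0.327.
u = (u' + v)/(1 + u'v/c²):
u = (-0.327 + 0.580) / (1 + (-0.327)·0.580) = 0.2533/0.8105 = 0.3126
(Galilean addition would give +0.253c.)
Converting back: u = 0.3126 × 3.00 × 10^8 m/s.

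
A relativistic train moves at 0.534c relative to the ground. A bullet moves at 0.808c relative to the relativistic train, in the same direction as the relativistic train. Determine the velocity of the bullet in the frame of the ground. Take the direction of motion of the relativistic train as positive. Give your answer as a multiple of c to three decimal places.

With v = 0.534 and u' = 0.808 (in units of c),
u = (u' + v)/(1 + u'v/c²):
u = (0.808 + 0.534) / (1 + 0.808·0.534) = 1.3420/1.4315 = 0.9375

0.937c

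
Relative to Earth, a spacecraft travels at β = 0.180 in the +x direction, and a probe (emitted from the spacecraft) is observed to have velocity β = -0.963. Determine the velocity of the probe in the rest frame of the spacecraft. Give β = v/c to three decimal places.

β = -0.974

Invert the composition law: u' = (u − v)/(1 − uv/c²).
u' = (-0.963 − 0.180) / (1 − (-0.963)(0.180)) = -1.1430/1.1733 = -0.9741.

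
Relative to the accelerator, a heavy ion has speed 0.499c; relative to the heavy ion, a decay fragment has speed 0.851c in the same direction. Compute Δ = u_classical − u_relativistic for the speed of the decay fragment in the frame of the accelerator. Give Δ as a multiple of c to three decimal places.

Galilean: u_cl = 0.851 + 0.499 = 1.3500.
Relativistic: u_rel = (0.851 + 0.499) / (1 + 0.851·0.499) = 1.3500/1.4246 = 0.9476.
Δ = 1.3500 − 0.9476 = 0.4024.
(The classical prediction exceeds c; the relativistic result does not.)

Δ = 0.402c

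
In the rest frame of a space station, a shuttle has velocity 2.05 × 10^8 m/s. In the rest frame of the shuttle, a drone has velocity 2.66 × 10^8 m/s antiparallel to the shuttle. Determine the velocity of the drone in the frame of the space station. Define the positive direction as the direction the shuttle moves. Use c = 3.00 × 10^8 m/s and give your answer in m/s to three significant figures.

-1.55 × 10^8 m/s

In units of c (dividing by 3.00 × 10^8 m/s): v = 0.683, u' = -0.887.
u = (u' + v)/(1 + u'v/c²):
u = (-0.887 + 0.683) / (1 + (-0.887)·0.683) = -0.2033/0.3941 = -0.5159
Converting back: u = -0.5159 × 3.00 × 10^8 m/s.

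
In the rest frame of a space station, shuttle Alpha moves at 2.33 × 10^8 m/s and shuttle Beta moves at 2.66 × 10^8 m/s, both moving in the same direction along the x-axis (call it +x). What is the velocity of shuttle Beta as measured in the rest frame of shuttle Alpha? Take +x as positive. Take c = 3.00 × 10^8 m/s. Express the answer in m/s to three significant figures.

β_A = 0.777, β_B = 0.887 (dividing each by c = 3.00 × 10^8 m/s).
Transform to A's frame with the inverse velocity-addition law: u' = (u − v)/(1 − uv/c²), taking u = β_B and v = β_A.
u' = (0.887 − 0.777) / (1 − (0.777)(0.887)) = 0.1100/0.3114 = 0.3533.
u' = 0.3533 × 3.00 × 10^8 m/s.

+1.06 × 10^8 m/s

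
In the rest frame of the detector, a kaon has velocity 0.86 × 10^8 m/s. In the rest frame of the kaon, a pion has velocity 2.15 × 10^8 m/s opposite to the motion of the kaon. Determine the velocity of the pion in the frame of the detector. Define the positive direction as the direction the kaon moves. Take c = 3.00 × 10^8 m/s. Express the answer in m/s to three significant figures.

In units of c (dividing by 3.00 × 10^8 m/s): v = 0.287, u' = -0.717.
u = (u' + v)/(1 + u'v/c²):
u = (-0.717 + 0.287) / (1 + (-0.717)·0.287) = -0.4300/0.7946 = -0.5412
(Galilean addition would give -0.430c.)
Converting back: u = -0.5412 × 3.00 × 10^8 m/s.

-1.62 × 10^8 m/s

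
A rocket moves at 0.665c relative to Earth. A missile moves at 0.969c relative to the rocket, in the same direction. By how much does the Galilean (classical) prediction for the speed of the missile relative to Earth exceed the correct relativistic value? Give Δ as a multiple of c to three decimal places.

Δ = 0.640c

Galilean: u_cl = 0.969 + 0.665 = 1.6340.
Relativistic: u_rel = (0.969 + 0.665) / (1 + 0.969·0.665) = 1.6340/1.6444 = 0.9937.
Δ = 1.6340 − 0.9937 = 0.6403.
(The classical prediction exceeds c; the relativistic result does not.)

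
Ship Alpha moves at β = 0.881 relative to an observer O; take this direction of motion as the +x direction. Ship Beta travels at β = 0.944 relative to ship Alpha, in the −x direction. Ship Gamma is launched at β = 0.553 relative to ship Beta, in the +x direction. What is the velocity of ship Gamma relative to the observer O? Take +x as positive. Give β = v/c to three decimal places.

β = +0.225

Apply u = (u' + v)/(1 + u'v/c²) successively, working outward toward the observer O.
Start: velocity of ship Alpha relative to the observer O = 0.8810c.
Compose with ship Beta (u' = -0.944 in ship Alpha frame): u_1 = (-0.944 + 0.881) / (1 + (-0.944)·0.881) = -0.0630/0.1683 = -0.3743.
Compose with ship Gamma (u' = 0.553 in ship Beta frame): u_2 = (0.553 + (-0.374)) / (1 + 0.553·(-0.374)) = 0.1787/0.7930 = 0.2254.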